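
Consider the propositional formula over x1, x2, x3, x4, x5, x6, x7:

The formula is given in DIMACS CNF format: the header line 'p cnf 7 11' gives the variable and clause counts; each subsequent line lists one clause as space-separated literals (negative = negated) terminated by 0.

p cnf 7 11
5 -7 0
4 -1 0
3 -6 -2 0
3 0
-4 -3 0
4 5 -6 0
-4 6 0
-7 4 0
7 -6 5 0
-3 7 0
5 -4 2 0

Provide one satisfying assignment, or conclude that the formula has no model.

UNSATISFIABLE

Unit clause (x3) forces x3 = True.
Unit clause (¬x4) forces x4 = False.
Unit clause (¬x1) forces x1 = False.
Unit clause (¬x7) forces x7 = False.
Now (x7) is unsatisfied and unit — conflict.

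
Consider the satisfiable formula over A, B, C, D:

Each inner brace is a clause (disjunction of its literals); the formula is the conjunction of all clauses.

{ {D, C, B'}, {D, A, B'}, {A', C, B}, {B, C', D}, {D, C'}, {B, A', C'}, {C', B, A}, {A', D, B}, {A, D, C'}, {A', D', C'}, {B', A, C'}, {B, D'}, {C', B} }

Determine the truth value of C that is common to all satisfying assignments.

Suppose C = 1.
From the singleton clause (D), D = 1.
From the singleton clause (A'), A = 0.
From the singleton clause (B), B = 1.
That conflicts with the unit clause (B').
So every satisfying assignment has C = False.

False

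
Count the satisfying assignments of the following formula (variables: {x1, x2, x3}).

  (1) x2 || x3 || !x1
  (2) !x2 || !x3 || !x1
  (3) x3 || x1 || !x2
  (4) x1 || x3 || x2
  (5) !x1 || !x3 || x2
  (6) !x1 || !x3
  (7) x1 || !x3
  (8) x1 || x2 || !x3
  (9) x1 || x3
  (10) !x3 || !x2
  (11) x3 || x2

There are 2^3 = 8 truth assignments over (x1, x2, x3).
Split on x2. With x2 = true, the clauses containing x2 are satisfied and !x2 drops from the rest; 1 of the 2^2 = 4 assignments to the other variables satisfy what remains.
With x2 = false, by the same count on the reduced clause set, 0 assignments work.
(One model: x1=T, x2=T, x3=F.)
Total: 1 + 0 = 1.

1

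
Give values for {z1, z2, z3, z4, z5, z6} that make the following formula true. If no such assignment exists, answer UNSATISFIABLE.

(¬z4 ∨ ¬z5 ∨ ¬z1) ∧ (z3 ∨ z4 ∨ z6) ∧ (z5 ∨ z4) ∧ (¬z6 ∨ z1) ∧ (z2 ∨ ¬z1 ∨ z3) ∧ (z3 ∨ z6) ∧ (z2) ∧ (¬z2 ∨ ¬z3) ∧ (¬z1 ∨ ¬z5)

The clause (z2) is unit, so z2 = True.
The clause (¬z3) is unit, so z3 = False.
The clause (z6) is unit, so z6 = True.
The clause (z1) is unit, so z1 = True.
The clause (¬z5) is unit, so z5 = False.
The clause (z4) is unit, so z4 = True.
Every clause now holds.

z1=True,  z2=True,  z3=False,  z4=True,  z5=False,  z6=True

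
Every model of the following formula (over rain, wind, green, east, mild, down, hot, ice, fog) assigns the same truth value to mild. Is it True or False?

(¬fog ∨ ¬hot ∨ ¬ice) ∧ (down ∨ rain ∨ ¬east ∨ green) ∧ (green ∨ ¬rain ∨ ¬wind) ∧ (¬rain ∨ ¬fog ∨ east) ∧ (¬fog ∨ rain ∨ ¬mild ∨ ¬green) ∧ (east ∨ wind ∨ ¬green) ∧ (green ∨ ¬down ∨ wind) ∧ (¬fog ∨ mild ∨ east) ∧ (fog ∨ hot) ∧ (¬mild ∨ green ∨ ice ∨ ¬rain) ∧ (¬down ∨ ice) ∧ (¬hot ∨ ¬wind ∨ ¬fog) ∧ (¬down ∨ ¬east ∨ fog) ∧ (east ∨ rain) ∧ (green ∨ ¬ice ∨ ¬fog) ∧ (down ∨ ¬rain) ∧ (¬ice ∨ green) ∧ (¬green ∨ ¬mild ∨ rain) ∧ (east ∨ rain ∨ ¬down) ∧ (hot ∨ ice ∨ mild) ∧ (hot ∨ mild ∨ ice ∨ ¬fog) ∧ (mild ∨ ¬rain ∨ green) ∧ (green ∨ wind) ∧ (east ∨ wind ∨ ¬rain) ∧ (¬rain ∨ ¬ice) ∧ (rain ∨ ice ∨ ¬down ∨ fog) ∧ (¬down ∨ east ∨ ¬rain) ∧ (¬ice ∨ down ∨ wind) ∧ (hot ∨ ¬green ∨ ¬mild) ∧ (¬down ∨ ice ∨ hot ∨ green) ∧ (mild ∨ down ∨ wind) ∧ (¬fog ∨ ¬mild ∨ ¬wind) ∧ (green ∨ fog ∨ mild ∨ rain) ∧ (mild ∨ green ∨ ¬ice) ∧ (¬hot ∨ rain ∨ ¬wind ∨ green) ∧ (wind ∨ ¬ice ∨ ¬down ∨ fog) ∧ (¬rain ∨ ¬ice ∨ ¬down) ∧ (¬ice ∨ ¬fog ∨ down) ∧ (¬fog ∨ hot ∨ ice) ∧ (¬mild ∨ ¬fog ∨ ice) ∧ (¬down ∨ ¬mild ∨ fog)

Suppose mild = True.
Try fog = True.
Unit clause (¬wind) forces wind = False.
Unit clause (green) forces green = True.
Unit clause (rain) forces rain = True.
Unit clause (east) forces east = True.
Unit clause (down) forces down = True.
Unit clause (ice) forces ice = True.
That conflicts with the unit clause (¬ice).
So fog must be the other value — set fog = False.
Unit clause (hot) forces hot = True.
Unit clause (¬down) forces down = False.
Unit clause (¬rain) forces rain = False.
Unit clause (east) forces east = True.
Unit clause (green) forces green = True.
That conflicts with the unit clause (¬green).
Both values of fog lead to a conflict.
So every satisfying assignment has mild = False.

False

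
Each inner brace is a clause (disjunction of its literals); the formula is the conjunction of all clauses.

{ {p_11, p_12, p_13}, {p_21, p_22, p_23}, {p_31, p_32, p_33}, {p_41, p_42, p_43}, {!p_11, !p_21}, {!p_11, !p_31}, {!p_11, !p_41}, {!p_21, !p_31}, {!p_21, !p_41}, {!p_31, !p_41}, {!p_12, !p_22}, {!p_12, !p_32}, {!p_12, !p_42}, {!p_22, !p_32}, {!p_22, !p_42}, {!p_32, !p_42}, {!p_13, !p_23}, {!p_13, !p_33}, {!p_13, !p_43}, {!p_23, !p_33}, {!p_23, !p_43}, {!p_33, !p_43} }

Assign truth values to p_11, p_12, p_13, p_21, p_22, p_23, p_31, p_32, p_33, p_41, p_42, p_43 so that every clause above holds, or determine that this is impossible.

UNSATISFIABLE

Try p_11 = false.
Try p_12 = true.
The clause (!p_22) is unit, so p_22 = false.
The clause (!p_32) is unit, so p_32 = false.
The clause (!p_42) is unit, so p_42 = false.
Try p_21 = true.
The clause (!p_31) is unit, so p_31 = false.
The clause (p_33) is unit, so p_33 = true.
The clause (!p_41) is unit, so p_41 = false.
The clause (p_43) is unit, so p_43 = true.
That conflicts with the unit clause (!p_43).
So p_21 must be the other value — set p_21 = false.
The clause (p_23) is unit, so p_23 = true.
The clause (!p_13) is unit, so p_13 = false.
The clause (!p_33) is unit, so p_33 = false.
The clause (p_31) is unit, so p_31 = true.
The clause (!p_41) is unit, so p_41 = false.
The clause (p_43) is unit, so p_43 = true.
That conflicts with the unit clause (!p_43).
Both values of p_21 lead to a conflict.
So p_12 must be the other value — set p_12 = false.
The clause (p_13) is unit, so p_13 = true.
The clause (!p_23) is unit, so p_23 = false.
The clause (!p_33) is unit, so p_33 = false.
The clause (!p_43) is unit, so p_43 = false.
Try p_21 = true.
The clause (!p_31) is unit, so p_31 = false.
The clause (p_32) is unit, so p_32 = true.
The clause (!p_41) is unit, so p_41 = false.
The clause (p_42) is unit, so p_42 = true.
That conflicts with the unit clause (!p_42).
So p_21 must be the other value — set p_21 = false.
The clause (p_22) is unit, so p_22 = true.
The clause (!p_32) is unit, so p_32 = false.
The clause (p_31) is unit, so p_31 = true.
The clause (!p_41) is unit, so p_41 = false.
The clause (p_42) is unit, so p_42 = true.
That conflicts with the unit clause (!p_42).
Both values of p_21 lead to a conflict.
Both values of p_12 lead to a conflict.
So p_11 must be the other value — set p_11 = true.
The clause (!p_21) is unit, so p_21 = false.
The clause (!p_31) is unit, so p_31 = false.
The clause (!p_41) is unit, so p_41 = false.
Try p_22 = true.
The clause (!p_12) is unit, so p_12 = false.
The clause (!p_32) is unit, so p_32 = false.
The clause (p_33) is unit, so p_33 = true.
The clause (!p_42) is unit, so p_42 = false.
The clause (p_43) is unit, so p_43 = true.
That conflicts with the unit clause (!p_43).
So p_22 must be the other value — set p_22 = false.
The clause (p_23) is unit, so p_23 = true.
The clause (!p_13) is unit, so p_13 = false.
The clause (!p_33) is unit, so p_33 = false.
The clause (p_32) is unit, so p_32 = true.
The clause (!p_12) is unit, so p_12 = false.
The clause (!p_42) is unit, so p_42 = false.
The clause (p_43) is unit, so p_43 = true.
That conflicts with the unit clause (!p_43).
Both values of p_22 lead to a conflict.
Both values of p_11 lead to a conflict.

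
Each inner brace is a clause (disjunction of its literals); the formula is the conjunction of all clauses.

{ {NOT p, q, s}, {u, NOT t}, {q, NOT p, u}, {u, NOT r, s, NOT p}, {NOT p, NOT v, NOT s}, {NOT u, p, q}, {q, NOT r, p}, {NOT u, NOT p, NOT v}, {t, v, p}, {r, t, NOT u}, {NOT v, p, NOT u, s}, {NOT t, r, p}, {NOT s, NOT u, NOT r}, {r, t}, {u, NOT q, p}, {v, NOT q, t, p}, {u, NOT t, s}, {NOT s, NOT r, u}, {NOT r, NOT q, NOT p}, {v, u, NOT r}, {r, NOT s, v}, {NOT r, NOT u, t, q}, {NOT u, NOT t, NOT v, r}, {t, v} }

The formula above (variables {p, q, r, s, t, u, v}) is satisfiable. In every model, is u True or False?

True

Suppose u = false.
From the singleton clause (NOT t), t = false.
From the singleton clause (r), r = true.
From the singleton clause (NOT s), s = false.
From the singleton clause (NOT p), p = false.
From the singleton clause (q), q = true.
That conflicts with the unit clause (NOT q).
So every satisfying assignment has u = True.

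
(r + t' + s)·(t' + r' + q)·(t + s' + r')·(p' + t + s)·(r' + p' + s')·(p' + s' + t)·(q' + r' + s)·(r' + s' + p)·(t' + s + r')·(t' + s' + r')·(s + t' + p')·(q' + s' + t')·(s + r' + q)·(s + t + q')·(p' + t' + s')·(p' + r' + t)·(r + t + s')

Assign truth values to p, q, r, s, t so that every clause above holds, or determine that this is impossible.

p=0, q=0, r=0, s=0, t=0

Suppose r = 0.
Suppose t = 0.
(s') alone gives s = 0.
(p') alone gives p = 0.
(q') alone gives q = 0.
This assignment satisfies each clause.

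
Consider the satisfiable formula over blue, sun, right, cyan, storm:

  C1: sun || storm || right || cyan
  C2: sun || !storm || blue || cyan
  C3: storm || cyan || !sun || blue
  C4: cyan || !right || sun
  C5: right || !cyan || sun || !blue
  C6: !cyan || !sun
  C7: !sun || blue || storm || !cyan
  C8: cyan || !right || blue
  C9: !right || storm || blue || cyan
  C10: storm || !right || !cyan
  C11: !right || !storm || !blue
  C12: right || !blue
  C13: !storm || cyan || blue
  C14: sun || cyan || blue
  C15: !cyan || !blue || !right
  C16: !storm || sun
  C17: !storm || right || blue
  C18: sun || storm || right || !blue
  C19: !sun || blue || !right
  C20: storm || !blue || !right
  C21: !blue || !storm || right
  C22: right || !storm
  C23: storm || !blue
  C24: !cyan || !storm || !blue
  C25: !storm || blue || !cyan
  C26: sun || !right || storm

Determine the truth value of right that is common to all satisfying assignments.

Suppose right = true.
Branch on cyan: set cyan = true.
The clause (!sun) is unit, so sun = false.
The clause (storm) is unit, so storm = true.
That conflicts with the unit clause (!storm).
Backtrack on cyan: now try cyan = false.
The clause (sun) is unit, so sun = true.
The clause (blue) is unit, so blue = true.
The clause (!storm) is unit, so storm = false.
That conflicts with the unit clause (storm).
Either choice for cyan ends in contradiction.
So every satisfying assignment has right = False.

False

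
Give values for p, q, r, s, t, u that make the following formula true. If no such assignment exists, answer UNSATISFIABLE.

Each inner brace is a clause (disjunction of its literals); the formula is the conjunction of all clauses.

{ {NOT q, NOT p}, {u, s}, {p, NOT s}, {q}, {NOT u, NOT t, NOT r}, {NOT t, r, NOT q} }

(q) alone gives q = true.
(NOT p) alone gives p = false.
(NOT s) alone gives s = false.
(u) alone gives u = true.
Case t = false:
All clauses hold; r can take either value.

p: false,  q: true,  r: false,  s: false,  t: false,  u: true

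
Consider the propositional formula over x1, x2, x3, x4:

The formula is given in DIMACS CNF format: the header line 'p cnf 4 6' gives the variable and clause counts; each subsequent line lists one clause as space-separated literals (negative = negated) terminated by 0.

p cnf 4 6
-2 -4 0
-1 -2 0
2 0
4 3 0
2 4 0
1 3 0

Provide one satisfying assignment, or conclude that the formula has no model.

x1=False; x2=True; x3=True; x4=False

From the singleton clause (x2), x2 = True.
From the singleton clause (¬x4), x4 = False.
From the singleton clause (¬x1), x1 = False.
From the singleton clause (x3), x3 = True.
This assignment satisfies each clause.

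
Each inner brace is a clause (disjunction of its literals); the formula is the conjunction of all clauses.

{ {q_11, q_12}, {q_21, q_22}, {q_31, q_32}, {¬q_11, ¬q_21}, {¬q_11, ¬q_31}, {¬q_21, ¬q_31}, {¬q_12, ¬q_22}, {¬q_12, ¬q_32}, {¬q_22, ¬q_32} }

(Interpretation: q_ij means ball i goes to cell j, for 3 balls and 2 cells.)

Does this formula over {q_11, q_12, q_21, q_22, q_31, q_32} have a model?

Branch on q_11: set q_11 = True.
Unit clause (¬q_21) forces q_21 = False.
Unit clause (q_22) forces q_22 = True.
Unit clause (¬q_31) forces q_31 = False.
Unit clause (q_32) forces q_32 = True.
But (¬q_32) is also a unit clause — contradiction.
That branch fails; take q_11 = False instead.
Unit clause (q_12) forces q_12 = True.
Unit clause (¬q_22) forces q_22 = False.
Unit clause (q_21) forces q_21 = True.
Unit clause (¬q_31) forces q_31 = False.
Unit clause (q_32) forces q_32 = True.
But (¬q_32) is also a unit clause — contradiction.
Neither q_11 = True nor q_11 = False works.
No assignment satisfies every clause.

No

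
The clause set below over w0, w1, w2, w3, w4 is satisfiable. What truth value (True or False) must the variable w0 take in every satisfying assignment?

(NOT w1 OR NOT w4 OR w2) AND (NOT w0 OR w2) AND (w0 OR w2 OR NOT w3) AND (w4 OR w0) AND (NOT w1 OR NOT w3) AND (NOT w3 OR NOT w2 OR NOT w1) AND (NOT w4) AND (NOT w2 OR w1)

Suppose w0 = false.
From the singleton clause (w4), w4 = true.
That conflicts with the unit clause (NOT w4).
So every satisfying assignment has w0 = True.

True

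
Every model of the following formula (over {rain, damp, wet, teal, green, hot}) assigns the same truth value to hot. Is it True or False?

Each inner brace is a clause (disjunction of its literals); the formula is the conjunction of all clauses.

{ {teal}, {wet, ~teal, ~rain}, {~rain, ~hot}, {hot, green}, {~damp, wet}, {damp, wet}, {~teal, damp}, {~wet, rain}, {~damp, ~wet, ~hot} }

False

Suppose hot = 1.
(teal) alone gives teal = 1.
(~rain) alone gives rain = 0.
(damp) alone gives damp = 1.
(wet) alone gives wet = 1.
But (~wet) is also a unit clause — contradiction.
So every satisfying assignment has hot = False.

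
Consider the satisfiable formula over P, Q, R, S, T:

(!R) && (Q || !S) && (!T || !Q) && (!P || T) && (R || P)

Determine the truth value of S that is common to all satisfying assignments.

Suppose S = true.
(!R) alone gives R = false.
(Q) alone gives Q = true.
(!T) alone gives T = false.
(!P) alone gives P = false.
But (P) is also a unit clause — contradiction.
So every satisfying assignment has S = False.

False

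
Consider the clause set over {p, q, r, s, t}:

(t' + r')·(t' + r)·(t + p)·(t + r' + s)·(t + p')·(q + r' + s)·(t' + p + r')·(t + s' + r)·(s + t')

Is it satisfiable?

Branch on t: set t = 0.
(p) alone gives p = 1.
Now (p') is unsatisfied and unit — conflict.
Backtrack on t: now try t = 1.
(r') alone gives r = 0.
Now (r) is unsatisfied and unit — conflict.
Either choice for t ends in contradiction.
No assignment satisfies every clause.

No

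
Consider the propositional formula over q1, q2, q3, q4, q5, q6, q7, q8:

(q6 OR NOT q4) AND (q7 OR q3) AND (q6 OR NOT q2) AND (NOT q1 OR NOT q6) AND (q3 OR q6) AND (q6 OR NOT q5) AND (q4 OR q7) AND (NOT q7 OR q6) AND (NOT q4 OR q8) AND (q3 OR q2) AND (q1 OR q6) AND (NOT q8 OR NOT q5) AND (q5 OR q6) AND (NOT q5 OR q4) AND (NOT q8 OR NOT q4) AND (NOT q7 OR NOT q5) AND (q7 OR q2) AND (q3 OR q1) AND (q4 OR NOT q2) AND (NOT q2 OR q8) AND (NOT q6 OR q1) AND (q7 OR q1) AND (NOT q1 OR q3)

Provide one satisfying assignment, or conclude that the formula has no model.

Case q6 = true:
From the singleton clause (NOT q1), q1 = false.
Now (q1) is unsatisfied and unit — conflict.
Undo q6 and try q6 = false.
From the singleton clause (NOT q4), q4 = false.
From the singleton clause (NOT q2), q2 = false.
From the singleton clause (q3), q3 = true.
From the singleton clause (NOT q5), q5 = false.
Now (q5) is unsatisfied and unit — conflict.
Either choice for q6 ends in contradiction.

UNSATISFIABLE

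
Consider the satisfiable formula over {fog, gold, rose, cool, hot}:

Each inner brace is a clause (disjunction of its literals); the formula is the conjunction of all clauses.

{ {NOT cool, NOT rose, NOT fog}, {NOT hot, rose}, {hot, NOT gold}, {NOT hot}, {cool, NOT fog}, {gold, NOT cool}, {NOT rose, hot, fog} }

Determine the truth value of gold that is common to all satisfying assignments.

Suppose gold = true.
The clause (hot) is unit, so hot = true.
But (NOT hot) is also a unit clause — contradiction.
So every satisfying assignment has gold = False.

False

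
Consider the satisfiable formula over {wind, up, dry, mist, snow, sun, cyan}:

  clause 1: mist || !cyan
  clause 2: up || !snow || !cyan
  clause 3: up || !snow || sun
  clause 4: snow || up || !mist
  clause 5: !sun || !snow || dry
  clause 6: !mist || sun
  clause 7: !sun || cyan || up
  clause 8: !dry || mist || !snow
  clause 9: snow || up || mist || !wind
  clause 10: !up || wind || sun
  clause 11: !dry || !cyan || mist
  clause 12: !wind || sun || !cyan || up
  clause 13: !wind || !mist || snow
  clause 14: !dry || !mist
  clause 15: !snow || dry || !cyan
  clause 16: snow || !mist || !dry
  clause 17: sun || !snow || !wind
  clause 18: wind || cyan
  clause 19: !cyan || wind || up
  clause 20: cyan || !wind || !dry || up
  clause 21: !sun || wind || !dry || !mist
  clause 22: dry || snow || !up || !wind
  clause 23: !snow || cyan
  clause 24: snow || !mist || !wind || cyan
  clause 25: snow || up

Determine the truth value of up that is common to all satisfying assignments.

Suppose up = false.
Unit clause (snow) forces snow = true.
Unit clause (!cyan) forces cyan = false.
Now (cyan) is unsatisfied and unit — conflict.
So every satisfying assignment has up = True.

True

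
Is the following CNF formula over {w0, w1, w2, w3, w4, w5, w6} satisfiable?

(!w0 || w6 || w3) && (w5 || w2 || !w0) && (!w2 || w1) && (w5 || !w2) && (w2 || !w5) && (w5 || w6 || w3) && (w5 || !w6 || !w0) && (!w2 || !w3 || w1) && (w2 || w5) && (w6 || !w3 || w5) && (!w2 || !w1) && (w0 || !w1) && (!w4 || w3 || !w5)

No

Branch on w2: set w2 = false.
From the singleton clause (!w5), w5 = false.
That conflicts with the unit clause (w5).
Backtrack on w2: now try w2 = true.
From the singleton clause (w1), w1 = true.
That conflicts with the unit clause (!w1).
Both values of w2 lead to a conflict.
No assignment satisfies every clause.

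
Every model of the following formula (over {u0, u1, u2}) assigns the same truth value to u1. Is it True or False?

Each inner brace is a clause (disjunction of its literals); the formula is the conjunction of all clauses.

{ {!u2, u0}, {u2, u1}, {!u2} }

Suppose u1 = false.
From the singleton clause (u2), u2 = true.
Now (!u2) is unsatisfied and unit — conflict.
So every satisfying assignment has u1 = True.

True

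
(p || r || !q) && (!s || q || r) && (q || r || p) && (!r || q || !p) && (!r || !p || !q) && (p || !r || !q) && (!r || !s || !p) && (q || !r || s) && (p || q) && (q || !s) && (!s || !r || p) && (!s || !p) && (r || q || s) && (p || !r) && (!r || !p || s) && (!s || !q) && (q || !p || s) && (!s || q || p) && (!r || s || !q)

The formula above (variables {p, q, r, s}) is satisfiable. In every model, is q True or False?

Suppose q = false.
(p) alone gives p = true.
(!r) alone gives r = false.
(!s) alone gives s = false.
That conflicts with the unit clause (s).
So every satisfying assignment has q = True.

True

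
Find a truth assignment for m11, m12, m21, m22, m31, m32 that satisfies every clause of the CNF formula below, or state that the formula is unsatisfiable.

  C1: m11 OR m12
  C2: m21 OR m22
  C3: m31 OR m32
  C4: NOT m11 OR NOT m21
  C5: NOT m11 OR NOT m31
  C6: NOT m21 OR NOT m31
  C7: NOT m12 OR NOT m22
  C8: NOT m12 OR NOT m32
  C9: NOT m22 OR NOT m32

UNSATISFIABLE

Branch on m11: set m11 = true.
(NOT m21) alone gives m21 = false.
(m22) alone gives m22 = true.
(NOT m31) alone gives m31 = false.
(m32) alone gives m32 = true.
But (NOT m32) is also a unit clause — contradiction.
So m11 must be the other value — set m11 = false.
(m12) alone gives m12 = true.
(NOT m22) alone gives m22 = false.
(m21) alone gives m21 = true.
(NOT m31) alone gives m31 = false.
(m32) alone gives m32 = true.
But (NOT m32) is also a unit clause — contradiction.
Neither m11 = true nor m11 = false works.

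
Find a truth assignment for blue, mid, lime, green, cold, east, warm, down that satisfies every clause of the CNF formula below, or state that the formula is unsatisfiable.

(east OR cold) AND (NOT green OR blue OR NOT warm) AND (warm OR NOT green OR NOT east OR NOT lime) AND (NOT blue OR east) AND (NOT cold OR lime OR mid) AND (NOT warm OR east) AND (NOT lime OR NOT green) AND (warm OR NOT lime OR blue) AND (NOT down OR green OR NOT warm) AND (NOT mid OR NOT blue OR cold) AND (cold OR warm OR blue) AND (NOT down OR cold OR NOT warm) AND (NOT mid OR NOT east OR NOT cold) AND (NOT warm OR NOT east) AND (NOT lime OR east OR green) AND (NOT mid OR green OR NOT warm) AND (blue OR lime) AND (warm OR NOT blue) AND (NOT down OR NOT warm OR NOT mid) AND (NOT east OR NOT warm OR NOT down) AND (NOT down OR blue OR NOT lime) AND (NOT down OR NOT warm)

UNSATISFIABLE

Suppose east = true.
(NOT warm) alone gives warm = false.
(NOT blue) alone gives blue = false.
(NOT lime) alone gives lime = false.
That conflicts with the unit clause (lime).
So east must be the other value — set east = false.
(cold) alone gives cold = true.
(NOT blue) alone gives blue = false.
(NOT warm) alone gives warm = false.
(NOT lime) alone gives lime = false.
That conflicts with the unit clause (lime).
Neither east = true nor east = false works.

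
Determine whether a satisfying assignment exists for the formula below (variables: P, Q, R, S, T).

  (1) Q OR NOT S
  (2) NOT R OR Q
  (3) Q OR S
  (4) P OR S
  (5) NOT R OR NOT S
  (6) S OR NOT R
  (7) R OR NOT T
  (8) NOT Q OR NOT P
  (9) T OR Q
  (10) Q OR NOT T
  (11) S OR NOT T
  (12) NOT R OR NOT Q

Yes

Case Q = true:
From the singleton clause (NOT P), P = false.
From the singleton clause (S), S = true.
From the singleton clause (NOT R), R = false.
From the singleton clause (NOT T), T = false.
All clauses are satisfied.
A satisfying assignment: P=false,  Q=true,  R=false,  S=true,  T=false.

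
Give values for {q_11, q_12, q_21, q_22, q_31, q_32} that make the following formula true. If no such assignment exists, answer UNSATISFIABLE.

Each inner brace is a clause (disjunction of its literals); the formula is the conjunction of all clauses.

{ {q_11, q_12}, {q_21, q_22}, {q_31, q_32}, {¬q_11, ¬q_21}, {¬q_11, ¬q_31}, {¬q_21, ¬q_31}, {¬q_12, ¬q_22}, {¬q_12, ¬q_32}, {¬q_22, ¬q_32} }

Case q_11 = True:
From the singleton clause (¬q_21), q_21 = False.
From the singleton clause (q_22), q_22 = True.
From the singleton clause (¬q_31), q_31 = False.
From the singleton clause (q_32), q_32 = True.
Now (¬q_32) is unsatisfied and unit — conflict.
So q_11 must be the other value — set q_11 = False.
From the singleton clause (q_12), q_12 = True.
From the singleton clause (¬q_22), q_22 = False.
From the singleton clause (q_21), q_21 = True.
From the singleton clause (¬q_31), q_31 = False.
From the singleton clause (q_32), q_32 = True.
Now (¬q_32) is unsatisfied and unit — conflict.
Either choice for q_11 ends in contradiction.

UNSATISFIABLE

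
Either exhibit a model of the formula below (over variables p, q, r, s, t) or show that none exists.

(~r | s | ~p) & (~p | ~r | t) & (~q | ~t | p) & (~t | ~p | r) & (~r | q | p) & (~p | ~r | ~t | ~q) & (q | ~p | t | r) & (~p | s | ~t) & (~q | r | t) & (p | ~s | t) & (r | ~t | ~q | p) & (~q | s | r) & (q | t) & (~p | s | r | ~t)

p ↦ 0, q ↦ 0, r ↦ 0, s ↦ 1, t ↦ 1

Suppose q = 0.
(t) alone gives t = 1.
Suppose p = 0.
(~r) alone gives r = 0.
All clauses hold; s can take either value.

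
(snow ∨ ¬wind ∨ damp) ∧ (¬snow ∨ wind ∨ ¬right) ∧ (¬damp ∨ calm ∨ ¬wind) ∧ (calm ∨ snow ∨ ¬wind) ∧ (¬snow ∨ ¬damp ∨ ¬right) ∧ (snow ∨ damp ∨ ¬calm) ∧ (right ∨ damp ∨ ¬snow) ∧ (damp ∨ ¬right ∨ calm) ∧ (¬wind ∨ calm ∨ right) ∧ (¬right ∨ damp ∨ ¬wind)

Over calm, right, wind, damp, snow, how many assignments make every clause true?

There are 2^5 = 32 truth assignments over (calm, right, wind, damp, snow).
Split on snow. With snow = True, the clauses containing snow are satisfied and ¬snow drops from the rest; 3 of the 2^4 = 16 assignments to the other variables satisfy what remains.
With snow = False, by the same count on the reduced clause set, 7 assignments work.
(One model: calm=F, right=F, wind=F, damp=F, snow=F.)
Total: 3 + 7 = 10.

10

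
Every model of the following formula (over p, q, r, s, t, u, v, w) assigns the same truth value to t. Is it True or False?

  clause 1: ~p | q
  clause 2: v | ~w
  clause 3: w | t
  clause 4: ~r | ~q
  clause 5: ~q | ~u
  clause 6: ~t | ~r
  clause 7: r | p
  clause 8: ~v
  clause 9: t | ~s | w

True

Suppose t = 0.
The clause (w) is unit, so w = 1.
The clause (v) is unit, so v = 1.
That conflicts with the unit clause (~v).
So every satisfying assignment has t = True.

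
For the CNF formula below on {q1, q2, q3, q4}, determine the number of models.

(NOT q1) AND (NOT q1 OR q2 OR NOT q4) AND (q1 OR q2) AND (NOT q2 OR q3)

2

There are 2^4 = 16 truth assignments over (q1, q2, q3, q4).
Split on q3. With q3 = true, the clauses containing q3 are satisfied and NOT q3 drops from the rest; 2 of the 2^3 = 8 assignments to the other variables satisfy what remains.
With q3 = false, by the same count on the reduced clause set, 0 assignments work.
Total: 2 + 0 = 2.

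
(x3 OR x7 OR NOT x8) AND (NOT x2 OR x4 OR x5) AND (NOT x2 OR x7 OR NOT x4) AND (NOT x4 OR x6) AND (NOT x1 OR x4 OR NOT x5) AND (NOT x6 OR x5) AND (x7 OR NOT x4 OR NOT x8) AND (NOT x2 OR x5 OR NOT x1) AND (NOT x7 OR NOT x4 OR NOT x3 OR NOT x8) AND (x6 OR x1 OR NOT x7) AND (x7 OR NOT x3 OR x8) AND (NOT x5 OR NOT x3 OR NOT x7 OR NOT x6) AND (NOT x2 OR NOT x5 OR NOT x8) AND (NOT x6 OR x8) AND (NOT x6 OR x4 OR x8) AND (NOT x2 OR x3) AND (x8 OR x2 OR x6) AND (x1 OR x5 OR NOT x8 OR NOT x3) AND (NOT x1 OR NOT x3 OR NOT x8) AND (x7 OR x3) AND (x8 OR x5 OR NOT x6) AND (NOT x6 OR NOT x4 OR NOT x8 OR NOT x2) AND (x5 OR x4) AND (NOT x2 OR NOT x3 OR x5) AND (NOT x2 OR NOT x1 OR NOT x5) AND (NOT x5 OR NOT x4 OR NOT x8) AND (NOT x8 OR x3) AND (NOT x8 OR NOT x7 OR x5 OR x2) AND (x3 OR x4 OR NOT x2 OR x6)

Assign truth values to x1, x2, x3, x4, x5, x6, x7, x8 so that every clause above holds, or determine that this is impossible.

Branch on x4: set x4 = false.
(x5) alone gives x5 = true.
(NOT x1) alone gives x1 = false.
Branch on x6: set x6 = true.
(x8) alone gives x8 = true.
(NOT x2) alone gives x2 = false.
(x3) alone gives x3 = true.
(NOT x7) alone gives x7 = false.
This assignment satisfies each clause.

x1: false; x2: false; x3: true; x4: false; x5: true; x6: true; x7: false; x8: true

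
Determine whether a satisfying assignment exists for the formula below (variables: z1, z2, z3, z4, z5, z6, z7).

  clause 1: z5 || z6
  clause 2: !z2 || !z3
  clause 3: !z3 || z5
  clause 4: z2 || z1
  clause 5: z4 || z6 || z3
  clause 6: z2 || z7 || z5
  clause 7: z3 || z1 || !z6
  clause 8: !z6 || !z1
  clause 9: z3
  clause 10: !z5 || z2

From the singleton clause (z3), z3 = true.
From the singleton clause (!z2), z2 = false.
From the singleton clause (z5), z5 = true.
Now (!z5) is unsatisfied and unit — conflict.
No assignment satisfies every clause.

Unsatisfiable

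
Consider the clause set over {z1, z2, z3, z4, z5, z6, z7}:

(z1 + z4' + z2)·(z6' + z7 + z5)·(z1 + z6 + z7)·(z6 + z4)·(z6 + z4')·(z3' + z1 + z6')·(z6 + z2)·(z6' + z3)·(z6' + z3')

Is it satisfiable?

Unsatisfiable

Branch on z6: set z6 = 1.
Unit clause (z3) forces z3 = 1.
But (z3') is also a unit clause — contradiction.
Backtrack on z6: now try z6 = 0.
Unit clause (z4) forces z4 = 1.
But (z4') is also a unit clause — contradiction.
Neither z6 = 1 nor z6 = 0 works.
No assignment satisfies every clause.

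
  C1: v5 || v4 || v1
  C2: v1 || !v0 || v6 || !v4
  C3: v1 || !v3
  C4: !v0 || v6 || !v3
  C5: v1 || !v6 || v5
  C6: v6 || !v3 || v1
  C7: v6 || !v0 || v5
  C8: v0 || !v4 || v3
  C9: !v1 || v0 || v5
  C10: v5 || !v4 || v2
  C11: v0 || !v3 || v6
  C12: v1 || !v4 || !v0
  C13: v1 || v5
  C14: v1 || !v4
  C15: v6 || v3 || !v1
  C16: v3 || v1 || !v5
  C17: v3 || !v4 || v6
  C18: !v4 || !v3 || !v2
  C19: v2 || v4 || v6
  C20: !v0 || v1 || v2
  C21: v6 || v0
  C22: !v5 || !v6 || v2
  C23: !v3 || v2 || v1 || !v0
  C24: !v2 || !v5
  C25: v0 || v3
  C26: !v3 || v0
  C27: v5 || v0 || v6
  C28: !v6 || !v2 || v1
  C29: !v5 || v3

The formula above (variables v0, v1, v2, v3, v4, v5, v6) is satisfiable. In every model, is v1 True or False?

Suppose v1 = false.
From the singleton clause (!v3), v3 = false.
From the singleton clause (v5), v5 = true.
But (!v5) is also a unit clause — contradiction.
So every satisfying assignment has v1 = True.

True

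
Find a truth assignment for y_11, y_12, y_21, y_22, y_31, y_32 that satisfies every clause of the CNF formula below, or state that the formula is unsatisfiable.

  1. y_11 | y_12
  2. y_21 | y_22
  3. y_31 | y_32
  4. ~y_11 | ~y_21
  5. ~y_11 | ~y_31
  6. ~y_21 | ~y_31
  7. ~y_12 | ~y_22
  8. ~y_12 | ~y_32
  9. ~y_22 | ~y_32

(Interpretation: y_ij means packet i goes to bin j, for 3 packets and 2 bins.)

UNSATISFIABLE

Case y_11 = 1:
(~y_21) alone gives y_21 = 0.
(y_22) alone gives y_22 = 1.
(~y_31) alone gives y_31 = 0.
(y_32) alone gives y_32 = 1.
But (~y_32) is also a unit clause — contradiction.
Undo y_11 and try y_11 = 0.
(y_12) alone gives y_12 = 1.
(~y_22) alone gives y_22 = 0.
(y_21) alone gives y_21 = 1.
(~y_31) alone gives y_31 = 0.
(y_32) alone gives y_32 = 1.
But (~y_32) is also a unit clause — contradiction.
Either choice for y_11 ends in contradiction.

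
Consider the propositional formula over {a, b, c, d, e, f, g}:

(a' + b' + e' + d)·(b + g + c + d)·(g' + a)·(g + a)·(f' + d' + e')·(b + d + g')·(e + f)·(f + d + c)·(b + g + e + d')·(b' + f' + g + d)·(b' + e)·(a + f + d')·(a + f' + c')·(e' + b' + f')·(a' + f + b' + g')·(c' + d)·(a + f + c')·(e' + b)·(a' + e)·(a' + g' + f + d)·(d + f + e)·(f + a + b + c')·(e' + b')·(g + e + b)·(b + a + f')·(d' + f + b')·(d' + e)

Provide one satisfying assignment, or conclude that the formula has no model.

Suppose g = 0.
Unit clause (a) forces a = 1.
Unit clause (e) forces e = 1.
Unit clause (b) forces b = 1.
That conflicts with the unit clause (b').
Backtrack on g: now try g = 1.
Unit clause (a) forces a = 1.
Unit clause (e) forces e = 1.
Unit clause (b) forces b = 1.
That conflicts with the unit clause (b').
Both values of g lead to a conflict.

UNSATISFIABLE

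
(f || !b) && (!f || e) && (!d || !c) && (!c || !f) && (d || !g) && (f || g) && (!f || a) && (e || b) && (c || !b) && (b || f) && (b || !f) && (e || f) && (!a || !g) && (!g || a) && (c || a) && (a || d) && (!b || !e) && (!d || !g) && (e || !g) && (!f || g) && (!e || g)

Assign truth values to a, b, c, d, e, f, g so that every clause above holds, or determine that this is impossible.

UNSATISFIABLE

Case f = true:
(e) alone gives e = true.
(!c) alone gives c = false.
(a) alone gives a = true.
(!b) alone gives b = false.
That conflicts with the unit clause (b).
Backtrack on f: now try f = false.
(!b) alone gives b = false.
That conflicts with the unit clause (b).
Either choice for f ends in contradiction.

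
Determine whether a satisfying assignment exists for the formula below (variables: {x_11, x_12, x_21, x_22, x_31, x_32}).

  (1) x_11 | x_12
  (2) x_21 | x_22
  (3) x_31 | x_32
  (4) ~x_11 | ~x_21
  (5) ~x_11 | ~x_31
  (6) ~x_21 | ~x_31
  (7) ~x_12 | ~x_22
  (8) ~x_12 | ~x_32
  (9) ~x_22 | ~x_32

Unsatisfiable

Suppose x_11 = 1.
From the singleton clause (~x_21), x_21 = 0.
From the singleton clause (x_22), x_22 = 1.
From the singleton clause (~x_31), x_31 = 0.
From the singleton clause (x_32), x_32 = 1.
That conflicts with the unit clause (~x_32).
Backtrack on x_11: now try x_11 = 0.
From the singleton clause (x_12), x_12 = 1.
From the singleton clause (~x_22), x_22 = 0.
From the singleton clause (x_21), x_21 = 1.
From the singleton clause (~x_31), x_31 = 0.
From the singleton clause (x_32), x_32 = 1.
That conflicts with the unit clause (~x_32).
Both values of x_11 lead to a conflict.
No assignment satisfies every clause.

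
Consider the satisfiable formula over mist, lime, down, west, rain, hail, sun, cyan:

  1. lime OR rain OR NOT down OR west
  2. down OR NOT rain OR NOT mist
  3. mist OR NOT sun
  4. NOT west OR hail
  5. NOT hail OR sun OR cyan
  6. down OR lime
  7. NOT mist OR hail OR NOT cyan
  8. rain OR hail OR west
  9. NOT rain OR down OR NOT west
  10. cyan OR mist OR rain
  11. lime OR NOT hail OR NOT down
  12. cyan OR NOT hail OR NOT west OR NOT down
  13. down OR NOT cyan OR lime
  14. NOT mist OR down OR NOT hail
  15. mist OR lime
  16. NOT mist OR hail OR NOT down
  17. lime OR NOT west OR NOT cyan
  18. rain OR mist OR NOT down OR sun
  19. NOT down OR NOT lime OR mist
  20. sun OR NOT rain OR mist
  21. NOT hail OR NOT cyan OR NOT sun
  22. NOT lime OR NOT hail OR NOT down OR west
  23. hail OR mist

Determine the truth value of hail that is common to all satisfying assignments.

Suppose hail = false.
The clause (NOT west) is unit, so west = false.
The clause (rain) is unit, so rain = true.
The clause (mist) is unit, so mist = true.
The clause (down) is unit, so down = true.
Now (NOT down) is unsatisfied and unit — conflict.
So every satisfying assignment has hail = True.

True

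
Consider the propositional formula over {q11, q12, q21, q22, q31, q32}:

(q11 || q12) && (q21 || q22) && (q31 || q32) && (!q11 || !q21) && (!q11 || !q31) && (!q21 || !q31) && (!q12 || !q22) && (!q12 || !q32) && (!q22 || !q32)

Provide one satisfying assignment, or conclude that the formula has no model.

Try q11 = true.
The clause (!q21) is unit, so q21 = false.
The clause (q22) is unit, so q22 = true.
The clause (!q31) is unit, so q31 = false.
The clause (q32) is unit, so q32 = true.
That conflicts with the unit clause (!q32).
That branch fails; take q11 = false instead.
The clause (q12) is unit, so q12 = true.
The clause (!q22) is unit, so q22 = false.
The clause (q21) is unit, so q21 = true.
The clause (!q31) is unit, so q31 = false.
The clause (q32) is unit, so q32 = true.
That conflicts with the unit clause (!q32).
Neither q11 = true nor q11 = false works.

UNSATISFIABLE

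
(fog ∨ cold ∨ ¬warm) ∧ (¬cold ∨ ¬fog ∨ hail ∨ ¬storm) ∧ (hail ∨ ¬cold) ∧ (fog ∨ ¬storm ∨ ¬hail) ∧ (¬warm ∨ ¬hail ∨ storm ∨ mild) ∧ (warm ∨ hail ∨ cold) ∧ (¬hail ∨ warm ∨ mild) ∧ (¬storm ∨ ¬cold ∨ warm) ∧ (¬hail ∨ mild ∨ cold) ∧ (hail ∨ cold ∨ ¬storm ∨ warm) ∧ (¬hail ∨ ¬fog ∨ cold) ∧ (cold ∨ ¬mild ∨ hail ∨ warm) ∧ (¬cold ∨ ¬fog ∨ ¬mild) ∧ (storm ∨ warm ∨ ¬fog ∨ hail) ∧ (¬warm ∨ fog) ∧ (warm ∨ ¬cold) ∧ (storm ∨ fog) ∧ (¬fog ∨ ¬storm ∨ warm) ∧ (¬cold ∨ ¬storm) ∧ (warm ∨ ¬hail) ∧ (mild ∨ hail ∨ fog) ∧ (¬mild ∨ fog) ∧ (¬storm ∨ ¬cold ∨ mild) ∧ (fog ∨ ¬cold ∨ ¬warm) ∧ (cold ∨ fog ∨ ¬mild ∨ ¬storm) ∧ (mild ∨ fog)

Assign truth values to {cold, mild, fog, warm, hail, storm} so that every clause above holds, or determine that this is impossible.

cold ↦ False,  mild ↦ True,  fog ↦ True,  warm ↦ True,  hail ↦ False,  storm ↦ True

Try hail = False.
The clause (¬cold) is unit, so cold = False.
The clause (warm) is unit, so warm = True.
The clause (fog) is unit, so fog = True.
All clauses hold; mild, storm can take either value.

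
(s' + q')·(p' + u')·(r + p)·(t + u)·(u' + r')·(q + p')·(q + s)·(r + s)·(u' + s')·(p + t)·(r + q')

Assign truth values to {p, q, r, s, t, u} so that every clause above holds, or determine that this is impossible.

p=0; q=0; r=1; s=1; t=1; u=0

Suppose s = 1.
Unit clause (q') forces q = 0.
Unit clause (p') forces p = 0.
Unit clause (r) forces r = 1.
Unit clause (u') forces u = 0.
Unit clause (t) forces t = 1.
All clauses are satisfied.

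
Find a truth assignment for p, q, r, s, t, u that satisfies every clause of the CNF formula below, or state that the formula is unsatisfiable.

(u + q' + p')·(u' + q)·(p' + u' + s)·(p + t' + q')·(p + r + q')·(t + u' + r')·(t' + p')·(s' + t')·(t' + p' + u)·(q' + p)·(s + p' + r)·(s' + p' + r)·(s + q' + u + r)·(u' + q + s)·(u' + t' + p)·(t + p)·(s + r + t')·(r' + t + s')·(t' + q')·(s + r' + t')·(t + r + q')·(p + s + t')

Try u = 0.
Try q = 0.
Try t = 0.
Unit clause (p) forces p = 1.
Try s = 0.
Unit clause (r) forces r = 1.
All clauses are satisfied.

p: 1,  q: 0,  r: 1,  s: 0,  t: 0,  u: 0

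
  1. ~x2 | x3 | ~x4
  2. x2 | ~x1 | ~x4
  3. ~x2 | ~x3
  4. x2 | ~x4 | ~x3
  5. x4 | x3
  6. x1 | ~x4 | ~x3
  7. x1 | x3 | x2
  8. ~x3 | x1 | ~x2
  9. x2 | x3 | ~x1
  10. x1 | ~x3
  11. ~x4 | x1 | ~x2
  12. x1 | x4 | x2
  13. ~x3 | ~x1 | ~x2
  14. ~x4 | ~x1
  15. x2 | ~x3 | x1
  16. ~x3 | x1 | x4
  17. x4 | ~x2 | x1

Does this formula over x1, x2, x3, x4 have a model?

Yes, satisfiable

Suppose x2 = 0.
Suppose x1 = 1.
From the singleton clause (~x4), x4 = 0.
From the singleton clause (x3), x3 = 1.
Every clause now holds.
A satisfying assignment: x1: 1,  x2: 0,  x3: 1,  x4: 0.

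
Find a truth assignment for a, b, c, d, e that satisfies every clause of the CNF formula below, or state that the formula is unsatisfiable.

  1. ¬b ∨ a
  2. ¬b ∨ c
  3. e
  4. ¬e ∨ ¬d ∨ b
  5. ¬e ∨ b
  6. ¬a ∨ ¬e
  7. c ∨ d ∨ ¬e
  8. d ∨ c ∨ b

(e) alone gives e = True.
(b) alone gives b = True.
(a) alone gives a = True.
That conflicts with the unit clause (¬a).

UNSATISFIABLE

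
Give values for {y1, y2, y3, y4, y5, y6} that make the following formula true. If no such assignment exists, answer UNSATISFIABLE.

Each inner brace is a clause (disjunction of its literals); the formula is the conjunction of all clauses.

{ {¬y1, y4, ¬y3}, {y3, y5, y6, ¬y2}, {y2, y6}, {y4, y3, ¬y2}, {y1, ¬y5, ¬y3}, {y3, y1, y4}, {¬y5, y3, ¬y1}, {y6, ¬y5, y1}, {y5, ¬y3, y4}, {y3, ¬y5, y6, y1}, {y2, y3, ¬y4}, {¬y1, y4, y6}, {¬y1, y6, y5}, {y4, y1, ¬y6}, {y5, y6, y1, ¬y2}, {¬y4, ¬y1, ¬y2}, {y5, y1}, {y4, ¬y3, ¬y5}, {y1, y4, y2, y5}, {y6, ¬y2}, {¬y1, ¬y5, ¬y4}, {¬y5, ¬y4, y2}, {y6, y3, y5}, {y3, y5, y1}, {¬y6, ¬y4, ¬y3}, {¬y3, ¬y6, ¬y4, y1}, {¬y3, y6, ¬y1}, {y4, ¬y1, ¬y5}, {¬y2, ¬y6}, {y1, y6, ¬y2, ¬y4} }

Try y2 = False.
(y6) alone gives y6 = True.
Try y3 = False.
(¬y4) alone gives y4 = False.
(y1) alone gives y1 = True.
(¬y5) alone gives y5 = False.
This assignment satisfies each clause.

y1 ↦ True, y2 ↦ False, y3 ↦ False, y4 ↦ False, y5 ↦ False, y6 ↦ True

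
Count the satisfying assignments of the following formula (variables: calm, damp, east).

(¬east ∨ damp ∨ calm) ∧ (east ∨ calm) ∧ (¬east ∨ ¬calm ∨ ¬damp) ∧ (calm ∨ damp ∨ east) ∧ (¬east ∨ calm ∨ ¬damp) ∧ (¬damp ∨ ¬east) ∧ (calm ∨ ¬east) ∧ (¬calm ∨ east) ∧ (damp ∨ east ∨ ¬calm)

1

There are 2^3 = 8 truth assignments over (calm, damp, east).
Check each against the 9 clauses (columns in the order calm, damp, east):
  F F F  ✗ fails (east ∨ calm)
  F F T  ✗ fails (¬east ∨ damp ∨ calm)
  F T F  ✗ fails (east ∨ calm)
  F T T  ✗ fails (¬east ∨ calm ∨ ¬damp)
  T F F  ✗ fails (¬calm ∨ east)
  T F T  ✓ satisfies all
  T T F  ✗ fails (¬calm ∨ east)
  T T T  ✗ fails (¬east ∨ ¬calm ∨ ¬damp)
1 of the 8 rows is a model.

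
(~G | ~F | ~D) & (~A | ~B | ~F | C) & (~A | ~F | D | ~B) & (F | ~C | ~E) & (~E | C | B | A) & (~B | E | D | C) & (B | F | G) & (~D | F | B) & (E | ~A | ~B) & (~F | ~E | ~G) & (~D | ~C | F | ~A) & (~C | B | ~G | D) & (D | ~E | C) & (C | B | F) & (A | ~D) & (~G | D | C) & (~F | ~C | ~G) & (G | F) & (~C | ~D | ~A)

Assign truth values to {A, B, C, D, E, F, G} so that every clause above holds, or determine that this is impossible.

Suppose A = 0.
(~D) alone gives D = 0.
Suppose E = 1.
(C) alone gives C = 1.
(F) alone gives F = 1.
(~G) alone gives G = 0.
Every clause is now satisfied; B is unconstrained.

A ↦ 0, B ↦ 1, C ↦ 1, D ↦ 0, E ↦ 1, F ↦ 1, G ↦ 0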